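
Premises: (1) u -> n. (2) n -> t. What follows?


Hypothetical syllogism: from (P → Q) and (Q → R), infer (P → R).
Chain the two implications through the shared middle term 'n'.

u -> t


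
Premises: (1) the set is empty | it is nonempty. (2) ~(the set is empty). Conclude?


Disjunctive syllogism: from (P ∨ Q) and ¬P, infer Q.
One disjunct, 'the set is empty', is ruled out; the other must hold.

it is nonempty


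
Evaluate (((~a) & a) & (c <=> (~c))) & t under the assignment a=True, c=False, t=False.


Substitute a=True, c=False, t=False:
~a = False
(~a) & a = False & True = False
~c = True
c <=> (~c) = False <=> True = False
((~a) & a) & (c <=> (~c)) = False & False = False
(((~a) & a) & (c <=> (~c))) & t = False & False = False

False


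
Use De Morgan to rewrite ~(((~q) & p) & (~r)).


De Morgan: the negation of a conjunction is the disjunction of the negations.
Distribute ~ across &, flipping it to |, and negate each literal.

(q | (~p)) | r


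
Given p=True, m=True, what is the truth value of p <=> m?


Biconditional is true when both operands have the same truth value.
Substitute: p=True, m=True.
True <=> True evaluates to True.

True


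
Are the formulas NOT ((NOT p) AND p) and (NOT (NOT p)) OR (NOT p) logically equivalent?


Compare truth tables:
p | φ | ψ
---------
F | T | T
T | T | T
The columns φ and ψ agree on every row.

Yes, they are logically equivalent.


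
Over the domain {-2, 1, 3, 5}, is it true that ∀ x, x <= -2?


Evaluate the predicate on each element: -2:T, 1:F, 3:F, 5:F.
Counterexample x = 1 fails the predicate.

F


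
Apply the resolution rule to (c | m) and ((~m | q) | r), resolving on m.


The clauses contain complementary literals m and ~m.
Resolution eliminates this pair and disjoins the remaining literals (merging duplicates).

((c | q) | r)


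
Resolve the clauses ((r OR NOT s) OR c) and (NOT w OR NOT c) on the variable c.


The clauses contain complementary literals c and NOTc.
Resolution eliminates this pair and disjoins the remaining literals (merging duplicates).

((NOT s OR r) OR NOT w)


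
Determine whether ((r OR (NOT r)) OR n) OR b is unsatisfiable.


Truth table over {b, n, r}:
b | n | r | φ
-------------
F | F | F | T
T | F | F | T
F | T | F | T
T | T | F | T
F | F | T | T
T | F | T | T
F | T | T | T
T | T | T | T
Satisfying assignment at row 1: b=F, n=F, r=F gives T.

No, it is not a contradiction.


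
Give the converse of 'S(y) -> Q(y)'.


The converse of (P → Q) is (Q → P). It is not in general equivalent to the original.
Here P = 'S(y)' and Q = 'Q(y)'.

If Q(y), then S(y).


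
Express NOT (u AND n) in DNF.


Step 1: Apply De Morgan: ¬(u ∧ n) = ¬u ∨ ¬n.

(NOT u) OR (NOT n)


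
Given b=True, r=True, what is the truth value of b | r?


Disjunction is false only when both operands are false.
Substitute: b=True, r=True.
True | True evaluates to True.

True


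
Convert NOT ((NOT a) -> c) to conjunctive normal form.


Step 1: Rewrite (¬a) → c as ¬(¬a) ∨ c.
Step 2: Negate: ¬(¬(¬a) ∨ c) = (¬a) ∧ ¬c (De Morgan + double negation).

(NOT a) AND (NOT c)


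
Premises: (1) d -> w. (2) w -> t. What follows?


Hypothetical syllogism: from (P → Q) and (Q → R), infer (P → R).
Chain the two implications through the shared middle term 'w'.

d -> t


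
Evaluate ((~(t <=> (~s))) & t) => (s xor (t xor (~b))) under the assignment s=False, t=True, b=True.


Substitute s=False, t=True, b=True:
~s = True
t <=> (~s) = True <=> True = True
~(t <=> (~s)) = False
(~(t <=> (~s))) & t = False & True = False
~b = False
t xor (~b) = True xor False = True
s xor (t xor (~b)) = False xor True = True
((~(t <=> (~s))) & t) => (s xor (t xor (~b))) = False => True = True

True


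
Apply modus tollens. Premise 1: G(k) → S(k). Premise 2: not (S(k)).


Modus tollens: from (P → Q) and ¬Q, infer ¬P.
Q = 'S(k)' is denied; since P → Q, P must also fail.

Not (G(k)).


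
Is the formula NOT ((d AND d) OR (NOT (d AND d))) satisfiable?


Check all 2 assignments over {d}:
d | φ
-----
F | F
T | F
No assignment makes the formula true.

Unsatisfiable.


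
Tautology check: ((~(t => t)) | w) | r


Build the truth table over {r, t, w}:
r | t | w | φ
-------------
False | False | False | False
True | False | False | True
False | True | False | False
True | True | False | True
False | False | True | True
True | False | True | True
False | True | True | True
True | True | True | True
Counterexample at row 1: with r=False, t=False, w=False, the formula is False.

No, it is not a tautology.


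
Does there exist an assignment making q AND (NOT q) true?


Check all 2 assignments over {q}:
q | φ
-----
F | F
T | F
No assignment makes the formula true.

Unsatisfiable.


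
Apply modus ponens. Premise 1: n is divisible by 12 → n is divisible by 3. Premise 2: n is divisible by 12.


Modus ponens: from (P → Q) and P, infer Q.
P = 'n is divisible by 12' is asserted, and P → Q holds, so Q follows.

n is divisible by 3.


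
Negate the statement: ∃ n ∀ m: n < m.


Negation flips each quantifier (∀↔∃) and negates the inner predicate.
¬(∃ n ∀ m: φ) = ∀ n ∃ m: ¬φ.

∀ n ∃ m: ¬(n < m)


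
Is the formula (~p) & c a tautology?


Build the truth table over {c, p}:
c | p | φ
---------
False | False | False
True | False | True
False | True | False
True | True | False
Counterexample at row 1: with c=False, p=False, the formula is False.

No, it is not a tautology.


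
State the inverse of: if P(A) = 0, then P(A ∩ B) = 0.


The inverse of (P → Q) is (¬P → ¬Q). It is equivalent to the converse, not to the original.
Here P = 'P(A) = 0' and Q = 'P(A ∩ B) = 0'.

If not (P(A) = 0), then not (P(A ∩ B) = 0).


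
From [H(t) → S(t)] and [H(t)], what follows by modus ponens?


Modus ponens: from (P → Q) and P, infer Q.
P = 'H(t)' is asserted, and P → Q holds, so Q follows.

S(t).


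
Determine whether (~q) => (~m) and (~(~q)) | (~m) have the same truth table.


Compare truth tables:
m | q | φ | ψ
-------------
False | False | True | True
True | False | False | False
False | True | True | True
True | True | True | True
The columns φ and ψ agree on every row.

Yes, they are logically equivalent.


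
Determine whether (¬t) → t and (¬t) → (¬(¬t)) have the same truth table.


Compare truth tables:
t | φ | ψ
---------
F | F | F
T | T | T
The columns φ and ψ agree on every row.

Yes, they are logically equivalent.


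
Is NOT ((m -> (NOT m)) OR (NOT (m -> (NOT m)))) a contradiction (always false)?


Truth table over {m}:
m | φ
-----
F | F
T | F
Every row is false.

Yes, it is a contradiction.


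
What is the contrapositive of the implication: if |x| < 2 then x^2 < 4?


The contrapositive of (P → Q) is (¬Q → ¬P); it is logically equivalent to the original.
Here P = '|x| < 2' and Q = 'x^2 < 4'.

If not (x^2 < 4), then not (|x| < 2).


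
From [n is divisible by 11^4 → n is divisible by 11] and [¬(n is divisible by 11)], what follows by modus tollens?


Modus tollens: from (P → Q) and ¬Q, infer ¬P.
Q = 'n is divisible by 11' is denied; since P → Q, P must also fail.

Not (n is divisible by 11^4).


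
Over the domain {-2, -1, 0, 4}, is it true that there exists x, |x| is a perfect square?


Evaluate the predicate on each element: -2:F, -1:T, 0:T, 4:T.
Witness x = -1 satisfies the predicate.

T


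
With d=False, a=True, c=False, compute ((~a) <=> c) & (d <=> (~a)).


Substitute d=False, a=True, c=False:
~a = False
(~a) <=> c = False <=> False = True
~a = False
d <=> (~a) = False <=> False = True
((~a) <=> c) & (d <=> (~a)) = True & True = True

True


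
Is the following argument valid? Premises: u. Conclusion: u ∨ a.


This matches the form of disjunction introduction: the conclusion follows in every model of the premises.

Valid.


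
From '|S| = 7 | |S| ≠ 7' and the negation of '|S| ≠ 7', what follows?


Disjunctive syllogism: from (P ∨ Q) and ¬P, infer Q.
One disjunct, '|S| ≠ 7', is ruled out; the other must hold.

|S| = 7


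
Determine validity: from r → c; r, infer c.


This matches the form of modus ponens: the conclusion follows in every model of the premises.

Valid.


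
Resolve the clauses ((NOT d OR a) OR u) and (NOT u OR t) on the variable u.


The clauses contain complementary literals u and NOTu.
Resolution eliminates this pair and disjoins the remaining literals (merging duplicates).

((NOT d OR a) OR t)


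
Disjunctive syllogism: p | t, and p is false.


Disjunctive syllogism: from (P ∨ Q) and ¬P, infer Q.
One disjunct, 'p', is ruled out; the other must hold.

t


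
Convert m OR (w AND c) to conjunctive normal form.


Step 1: Distribute ∨ over ∧: m ∨ (w ∧ c) = (m ∨ w) ∧ (m ∨ c).

(m OR w) AND (m OR c)


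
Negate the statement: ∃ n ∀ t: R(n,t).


Negation flips each quantifier (∀↔∃) and negates the inner predicate.
¬(∃ n ∀ t: φ) = ∀ n ∃ t: ¬φ.

∀ n ∃ t: ¬(R(n,t))


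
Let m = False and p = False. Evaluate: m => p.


Implication is false only when antecedent is true and consequent is false.
Substitute: m=False, p=False.
False => False evaluates to True.

True


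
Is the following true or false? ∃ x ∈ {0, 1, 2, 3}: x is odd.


Evaluate the predicate on each element: 0:F, 1:T, 2:F, 3:T.
Witness x = 1 satisfies the predicate.

T


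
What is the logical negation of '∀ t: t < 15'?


¬(∀ x: φ) = ∃ x: ¬φ, and ¬(∃ x: φ) = ∀ x: ¬φ.
Apply to the universal statement.

∃ t: ¬(t < 15)


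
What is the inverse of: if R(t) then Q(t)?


The inverse of (P → Q) is (¬P → ¬Q). It is equivalent to the converse, not to the original.
Here P = 'R(t)' and Q = 'Q(t)'.

If not (R(t)), then not (Q(t)).


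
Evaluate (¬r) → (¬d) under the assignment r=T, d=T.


Substitute r=T, d=T:
¬r = F
¬d = F
(¬r) → (¬d) = F → F = T

T


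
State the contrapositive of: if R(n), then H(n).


The contrapositive of (P → Q) is (¬Q → ¬P); it is logically equivalent to the original.
Here P = 'R(n)' and Q = 'H(n)'.

If not (H(n)), then not (R(n)).


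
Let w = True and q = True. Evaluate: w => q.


Implication is false only when antecedent is true and consequent is false.
Substitute: w=True, q=True.
True => True evaluates to True.

True


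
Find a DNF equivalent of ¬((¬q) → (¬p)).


Step 1: Rewrite implication then negate: ¬(¬(¬q) ∨ (¬p)) = (¬q) ∧ ¬(¬p).
Step 2: Eliminate any double negations (¬¬X = X).

(¬q) ∧ p


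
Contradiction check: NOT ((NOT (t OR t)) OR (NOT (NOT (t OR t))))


Truth table over {t}:
t | φ
-----
F | F
T | F
Every row is false.

Yes, it is a contradiction.


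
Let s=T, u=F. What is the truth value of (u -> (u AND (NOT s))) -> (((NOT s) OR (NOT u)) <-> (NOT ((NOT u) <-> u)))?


Substitute s=T, u=F:
… (earlier sub-steps elided)
u AND (NOT s) = F AND F = F
u -> (u AND (NOT s)) = F -> F = T
NOT s = F
NOT u = T
(NOT s) OR (NOT u) = F OR T = T
NOT u = T
(NOT u) <-> u = T <-> F = F
NOT ((NOT u) <-> u) = T
((NOT s) OR (NOT u)) <-> (NOT ((NOT u) <-> u)) = T <-> T = T
(u -> (u AND (NOT s))) -> (((NOT s) OR (NOT u)) <-> (NOT ((NOT u) <-> u))) = T -> T = T

T


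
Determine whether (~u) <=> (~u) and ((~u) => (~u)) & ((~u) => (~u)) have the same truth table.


Compare truth tables:
u | φ | ψ
---------
False | True | True
True | True | True
The columns φ and ψ agree on every row.

Yes, they are logically equivalent.


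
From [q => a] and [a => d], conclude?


Hypothetical syllogism: from (P → Q) and (Q → R), infer (P → R).
Chain the two implications through the shared middle term 'a'.

q => d


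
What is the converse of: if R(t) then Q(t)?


The converse of (P → Q) is (Q → P). It is not in general equivalent to the original.
Here P = 'R(t)' and Q = 'Q(t)'.

If Q(t), then R(t).


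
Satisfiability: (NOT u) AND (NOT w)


Search for a satisfying assignment over {u, w}.
Try u=F, w=F: the formula evaluates to T.
A satisfying assignment exists.

Satisfiable.


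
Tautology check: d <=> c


Build the truth table over {c, d}:
c | d | φ
---------
False | False | True
True | False | False
False | True | False
True | True | True
Counterexample at row 2: with c=True, d=False, the formula is False.

No, it is not a tautology.


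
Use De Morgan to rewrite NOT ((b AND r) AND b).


De Morgan: the negation of a conjunction is the disjunction of the negations.
Distribute NOT across AND, flipping it to OR, and negate each literal.

((NOT b) OR (NOT r)) OR (NOT b)


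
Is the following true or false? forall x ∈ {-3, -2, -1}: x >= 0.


Evaluate the predicate on each element: -3:False, -2:False, -1:False.
Counterexample x = -3 fails the predicate.

False


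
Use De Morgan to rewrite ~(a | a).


De Morgan: the negation of a disjunction is the conjunction of the negations.
Distribute ~ across |, flipping it to &, and negate each literal.

(~a) & (~a)


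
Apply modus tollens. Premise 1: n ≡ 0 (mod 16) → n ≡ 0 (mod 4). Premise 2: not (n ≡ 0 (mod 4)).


Modus tollens: from (P → Q) and ¬Q, infer ¬P.
Q = 'n ≡ 0 (mod 4)' is denied; since P → Q, P must also fail.

Not (n ≡ 0 (mod 16)).


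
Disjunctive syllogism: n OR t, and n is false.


Disjunctive syllogism: from (P ∨ Q) and ¬P, infer Q.
One disjunct, 'n', is ruled out; the other must hold.

t


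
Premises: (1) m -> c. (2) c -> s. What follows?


Hypothetical syllogism: from (P → Q) and (Q → R), infer (P → R).
Chain the two implications through the shared middle term 'c'.

m -> s


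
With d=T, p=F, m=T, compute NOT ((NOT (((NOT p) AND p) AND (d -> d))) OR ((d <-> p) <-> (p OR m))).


Substitute d=T, p=F, m=T:
NOT p = T
(NOT p) AND p = T AND F = F
d -> d = T -> T = T
((NOT p) AND p) AND (d -> d) = F AND T = F
NOT (((NOT p) AND p) AND (d -> d)) = T
d <-> p = T <-> F = F
p OR m = F OR T = T
(d <-> p) <-> (p OR m) = F <-> T = F
(NOT (((NOT p) AND p) AND (d -> d))) OR ((d <-> p) <-> (p OR m)) = T OR F = T
NOT ((NOT (((NOT p) AND p) AND (d -> d))) OR ((d <-> p) <-> (p OR m))) = F

F


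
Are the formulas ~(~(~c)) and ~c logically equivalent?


Compare truth tables:
c | φ | ψ
---------
False | True | True
True | False | False
The columns φ and ψ agree on every row.

Yes, they are logically equivalent.


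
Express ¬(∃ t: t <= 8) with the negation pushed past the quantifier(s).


¬(∀ x: φ) = ∃ x: ¬φ, and ¬(∃ x: φ) = ∀ x: ¬φ.
Apply to the existential statement.

∀ t: ¬(t <= 8)


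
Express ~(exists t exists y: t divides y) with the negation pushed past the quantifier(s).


Negation flips each quantifier (∀↔∃) and negates the inner predicate.
¬(exists t exists y: φ) = forall t forall y: ¬φ.

forall t forall y: ~(t divides y)


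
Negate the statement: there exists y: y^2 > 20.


¬(for all x: φ) = there exists x: ¬φ, and ¬(there exists x: φ) = for all x: ¬φ.
Apply to the existential statement.

for all y: NOT(y^2 > 20)


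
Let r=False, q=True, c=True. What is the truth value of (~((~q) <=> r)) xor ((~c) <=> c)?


Substitute r=False, q=True, c=True:
~q = False
(~q) <=> r = False <=> False = True
~((~q) <=> r) = False
~c = False
(~c) <=> c = False <=> True = False
(~((~q) <=> r)) xor ((~c) <=> c) = False xor False = False

False


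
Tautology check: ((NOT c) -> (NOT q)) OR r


Build the truth table over {c, q, r}:
c | q | r | φ
-------------
F | F | F | T
T | F | F | T
F | T | F | F
T | T | F | T
F | F | T | T
T | F | T | T
F | T | T | T
T | T | T | T
Counterexample at row 3: with c=F, q=T, r=F, the formula is F.

No, it is not a tautology.


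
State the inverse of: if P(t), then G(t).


The inverse of (P → Q) is (¬P → ¬Q). It is equivalent to the converse, not to the original.
Here P = 'P(t)' and Q = 'G(t)'.

If not (P(t)), then not (G(t)).


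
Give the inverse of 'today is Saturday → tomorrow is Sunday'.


The inverse of (P → Q) is (¬P → ¬Q). It is equivalent to the converse, not to the original.
Here P = 'today is Saturday' and Q = 'tomorrow is Sunday'.

If not (today is Saturday), then not (tomorrow is Sunday).


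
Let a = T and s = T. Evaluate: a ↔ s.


Biconditional is true when both operands have the same truth value.
Substitute: a=T, s=T.
T ↔ T evaluates to T.

T


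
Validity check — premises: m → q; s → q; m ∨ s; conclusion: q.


This matches the form of proof by cases: the conclusion follows in every model of the premises.

Valid.


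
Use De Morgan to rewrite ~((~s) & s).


De Morgan: the negation of a conjunction is the disjunction of the negations.
Distribute ~ across &, flipping it to |, and negate each literal.

s | (~s)


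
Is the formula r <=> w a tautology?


Build the truth table over {r, w}:
r | w | φ
---------
False | False | True
True | False | False
False | True | False
True | True | True
Counterexample at row 2: with r=True, w=False, the formula is False.

No, it is not a tautology.


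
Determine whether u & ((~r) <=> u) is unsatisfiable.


Truth table over {r, u}:
r | u | φ
---------
False | False | False
True | False | False
False | True | True
True | True | False
Satisfying assignment at row 3: r=False, u=True gives True.

No, it is not a contradiction.


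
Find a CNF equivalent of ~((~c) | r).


Step 1: Apply De Morgan: ¬((¬c) ∨ r) = ¬(¬c) ∧ ¬r.
Step 2: Eliminate any double negations (¬¬X = X).

c & (~r)


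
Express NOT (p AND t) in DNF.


Step 1: Apply De Morgan: ¬(p ∧ t) = ¬p ∨ ¬t.

(NOT p) OR (NOT t)


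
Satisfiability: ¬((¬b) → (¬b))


Check all 2 assignments over {b}:
b | φ
-----
F | F
T | F
No assignment makes the formula true.

Unsatisfiable.


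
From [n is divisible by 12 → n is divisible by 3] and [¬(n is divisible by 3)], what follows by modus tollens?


Modus tollens: from (P → Q) and ¬Q, infer ¬P.
Q = 'n is divisible by 3' is denied; since P → Q, P must also fail.

Not (n is divisible by 12).


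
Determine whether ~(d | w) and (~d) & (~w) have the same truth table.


Compare truth tables:
d | w | φ | ψ
-------------
False | False | True | True
True | False | False | False
False | True | False | False
True | True | False | False
The columns φ and ψ agree on every row.

Yes, they are logically equivalent.


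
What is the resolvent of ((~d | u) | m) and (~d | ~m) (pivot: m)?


The clauses contain complementary literals m and ~m.
Resolution eliminates this pair and disjoins the remaining literals (merging duplicates).

(u | ~d)


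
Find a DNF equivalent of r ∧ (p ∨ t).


Step 1: Distribute ∧ over ∨: r ∧ (p ∨ t) = (r ∧ p) ∨ (r ∧ t).

(r ∧ p) ∨ (r ∧ t)


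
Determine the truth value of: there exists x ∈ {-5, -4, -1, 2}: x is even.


Evaluate the predicate on each element: -5:F, -4:T, -1:F, 2:T.
Witness x = -4 satisfies the predicate.

T


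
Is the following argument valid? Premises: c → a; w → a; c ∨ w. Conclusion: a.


This matches the form of proof by cases: the conclusion follows in every model of the premises.

Valid.


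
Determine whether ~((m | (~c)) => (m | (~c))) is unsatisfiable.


Truth table over {c, m}:
c | m | φ
---------
False | False | False
True | False | False
False | True | False
True | True | False
Every row is false.

Yes, it is a contradiction.


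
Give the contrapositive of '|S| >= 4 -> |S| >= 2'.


The contrapositive of (P → Q) is (¬Q → ¬P); it is logically equivalent to the original.
Here P = '|S| >= 4' and Q = '|S| >= 2'.

If not (|S| >= 2), then not (|S| >= 4).


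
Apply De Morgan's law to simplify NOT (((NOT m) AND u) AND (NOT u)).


De Morgan: the negation of a conjunction is the disjunction of the negations.
Distribute NOT across AND, flipping it to OR, and negate each literal.

(m OR (NOT u)) OR u


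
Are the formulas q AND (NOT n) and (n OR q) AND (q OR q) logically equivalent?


Compare truth tables:
n | q | φ | ψ
-------------
F | F | F | F
T | F | F | F
F | T | T | T
T | T | F | T
They differ at row 4 (n=T, q=T): φ=F but ψ=T.

No, they are not logically equivalent.


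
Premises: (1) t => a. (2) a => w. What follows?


Hypothetical syllogism: from (P → Q) and (Q → R), infer (P → R).
Chain the two implications through the shared middle term 'a'.

t => w


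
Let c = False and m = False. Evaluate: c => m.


Implication is false only when antecedent is true and consequent is false.
Substitute: c=False, m=False.
False => False evaluates to True.

True


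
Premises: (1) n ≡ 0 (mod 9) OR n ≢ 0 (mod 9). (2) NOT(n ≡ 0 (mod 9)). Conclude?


Disjunctive syllogism: from (P ∨ Q) and ¬P, infer Q.
One disjunct, 'n ≡ 0 (mod 9)', is ruled out; the other must hold.

n ≢ 0 (mod 9)


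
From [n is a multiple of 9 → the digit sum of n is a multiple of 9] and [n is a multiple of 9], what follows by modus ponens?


Modus ponens: from (P → Q) and P, infer Q.
P = 'n is a multiple of 9' is asserted, and P → Q holds, so Q follows.

the digit sum of n is a multiple of 9.


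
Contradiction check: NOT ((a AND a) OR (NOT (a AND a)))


Truth table over {a}:
a | φ
-----
F | F
T | F
Every row is false.

Yes, it is a contradiction.


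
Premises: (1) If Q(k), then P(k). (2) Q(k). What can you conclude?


Modus ponens: from (P → Q) and P, infer Q.
P = 'Q(k)' is asserted, and P → Q holds, so Q follows.

P(k).


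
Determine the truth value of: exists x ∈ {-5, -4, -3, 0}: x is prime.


Evaluate the predicate on each element: -5:False, -4:False, -3:False, 0:False.
No element satisfies the predicate.

False


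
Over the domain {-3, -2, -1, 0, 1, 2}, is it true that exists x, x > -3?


Evaluate the predicate on each element: -3:False, -2:True, -1:True, 0:True, 1:True, 2:True.
Witness x = -2 satisfies the predicate.

True


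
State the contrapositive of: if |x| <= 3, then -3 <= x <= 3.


The contrapositive of (P → Q) is (¬Q → ¬P); it is logically equivalent to the original.
Here P = '|x| <= 3' and Q = '-3 <= x <= 3'.

If not (-3 <= x <= 3), then not (|x| <= 3).


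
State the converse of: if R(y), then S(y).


The converse of (P → Q) is (Q → P). It is not in general equivalent to the original.
Here P = 'R(y)' and Q = 'S(y)'.

If S(y), then R(y).


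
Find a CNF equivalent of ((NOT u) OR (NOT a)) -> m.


Step 1: Rewrite as ¬((¬u) ∨ (¬a)) ∨ m = (¬(¬u) ∧ ¬(¬a)) ∨ m.
Step 2: Distribute ∨ over ∧.
Step 3: Eliminate any double negations (¬¬X = X).

(u OR m) AND (a OR m)


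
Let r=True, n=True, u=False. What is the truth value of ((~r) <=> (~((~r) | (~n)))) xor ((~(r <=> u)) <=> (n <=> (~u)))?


Substitute r=True, n=True, u=False:
… (earlier sub-steps elided)
~n = False
(~r) | (~n) = False | False = False
~((~r) | (~n)) = True
(~r) <=> (~((~r) | (~n))) = False <=> True = False
r <=> u = True <=> False = False
~(r <=> u) = True
~u = True
n <=> (~u) = True <=> True = True
(~(r <=> u)) <=> (n <=> (~u)) = True <=> True = True
((~r) <=> (~((~r) | (~n)))) xor ((~(r <=> u)) <=> (n <=> (~u))) = False xor True = True

True


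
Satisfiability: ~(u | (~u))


Check all 2 assignments over {u}:
u | φ
-----
False | False
True | False
No assignment makes the formula true.

Unsatisfiable.


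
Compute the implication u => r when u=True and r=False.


Implication is false only when antecedent is true and consequent is false.
Substitute: u=True, r=False.
True => False evaluates to False.

False


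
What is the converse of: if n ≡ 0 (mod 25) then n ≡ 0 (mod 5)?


The converse of (P → Q) is (Q → P). It is not in general equivalent to the original.
Here P = 'n ≡ 0 (mod 25)' and Q = 'n ≡ 0 (mod 5)'.

If n ≡ 0 (mod 5), then n ≡ 0 (mod 25).


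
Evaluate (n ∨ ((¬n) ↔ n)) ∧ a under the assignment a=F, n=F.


Substitute a=F, n=F:
¬n = T
(¬n) ↔ n = T ↔ F = F
n ∨ ((¬n) ↔ n) = F ∨ F = F
(n ∨ ((¬n) ↔ n)) ∧ a = F ∧ F = F

F


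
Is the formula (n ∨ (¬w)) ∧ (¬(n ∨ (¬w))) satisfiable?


Check all 4 assignments over {n, w}:
n | w | φ
---------
F | F | F
T | F | F
F | T | F
T | T | F
No assignment makes the formula true.

Unsatisfiable.


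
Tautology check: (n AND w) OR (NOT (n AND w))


Build the truth table over {n, w}:
n | w | φ
---------
F | F | T
T | F | T
F | T | T
T | T | T
Every row evaluates to true.

Yes, it is a tautology.


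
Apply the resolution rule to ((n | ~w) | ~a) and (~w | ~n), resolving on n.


The clauses contain complementary literals n and ~n.
Resolution eliminates this pair and disjoins the remaining literals (merging duplicates).

(~a | ~w)


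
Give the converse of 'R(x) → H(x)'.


The converse of (P → Q) is (Q → P). It is not in general equivalent to the original.
Here P = 'R(x)' and Q = 'H(x)'.

If H(x), then R(x).


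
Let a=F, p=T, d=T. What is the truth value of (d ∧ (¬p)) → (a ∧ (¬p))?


Substitute a=F, p=T, d=T:
¬p = F
d ∧ (¬p) = T ∧ F = F
¬p = F
a ∧ (¬p) = F ∧ F = F
(d ∧ (¬p)) → (a ∧ (¬p)) = F → F = T

T


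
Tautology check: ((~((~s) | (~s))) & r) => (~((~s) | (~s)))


Build the truth table over {r, s}:
r | s | φ
---------
False | False | True
True | False | True
False | True | True
True | True | True
Every row evaluates to true.

Yes, it is a tautology.


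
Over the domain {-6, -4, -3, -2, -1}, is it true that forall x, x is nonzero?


Evaluate the predicate on each element: -6:True, -4:True, -3:True, -2:True, -1:True.
Every element satisfies the predicate.

True


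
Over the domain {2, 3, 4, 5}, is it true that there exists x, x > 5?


Evaluate the predicate on each element: 2:F, 3:F, 4:F, 5:F.
No element satisfies the predicate.

F


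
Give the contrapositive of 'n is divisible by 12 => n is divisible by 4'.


The contrapositive of (P → Q) is (¬Q → ¬P); it is logically equivalent to the original.
Here P = 'n is divisible by 12' and Q = 'n is divisible by 4'.

If not (n is divisible by 4), then not (n is divisible by 12).


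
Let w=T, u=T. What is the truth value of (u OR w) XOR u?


Substitute w=T, u=T:
u OR w = T OR T = T
(u OR w) XOR u = T XOR T = F

F


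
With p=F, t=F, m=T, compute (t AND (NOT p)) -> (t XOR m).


Substitute p=F, t=F, m=T:
NOT p = T
t AND (NOT p) = F AND T = F
t XOR m = F XOR T = T
(t AND (NOT p)) -> (t XOR m) = F -> T = T

T


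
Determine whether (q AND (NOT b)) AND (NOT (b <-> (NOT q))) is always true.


Build the truth table over {b, q}:
b | q | φ
---------
F | F | F
T | F | F
F | T | F
T | T | F
Counterexample at row 1: with b=F, q=F, the formula is F.

No, it is not a tautology.


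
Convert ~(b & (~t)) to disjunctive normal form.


Step 1: Apply De Morgan: ¬(b ∧ (¬t)) = ¬b ∨ ¬(¬t).
Step 2: Eliminate any double negations (¬¬X = X).

(~b) | t


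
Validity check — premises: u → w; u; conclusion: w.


This matches the form of modus ponens: the conclusion follows in every model of the premises.

Valid.


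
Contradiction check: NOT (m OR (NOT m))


Truth table over {m}:
m | φ
-----
F | F
T | F
Every row is false.

Yes, it is a contradiction.


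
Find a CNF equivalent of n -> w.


Step 1: Rewrite n → w as ¬n ∨ w.

(NOT n) OR w


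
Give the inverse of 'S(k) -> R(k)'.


The inverse of (P → Q) is (¬P → ¬Q). It is equivalent to the converse, not to the original.
Here P = 'S(k)' and Q = 'R(k)'.

If not (S(k)), then not (R(k)).


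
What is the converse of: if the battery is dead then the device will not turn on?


The converse of (P → Q) is (Q → P). It is not in general equivalent to the original.
Here P = 'the battery is dead' and Q = 'the device will not turn on'.

If the device will not turn on, then the battery is dead.


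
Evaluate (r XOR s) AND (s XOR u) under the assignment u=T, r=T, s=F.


Substitute u=T, r=T, s=F:
r XOR s = T XOR F = T
s XOR u = F XOR T = T
(r XOR s) AND (s XOR u) = T AND T = T

T


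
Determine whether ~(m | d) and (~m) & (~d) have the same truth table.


Compare truth tables:
d | m | φ | ψ
-------------
False | False | True | True
True | False | False | False
False | True | False | False
True | True | False | False
The columns φ and ψ agree on every row.

Yes, they are logically equivalent.


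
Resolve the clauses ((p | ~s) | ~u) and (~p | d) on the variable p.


The clauses contain complementary literals p and ~p.
Resolution eliminates this pair and disjoins the remaining literals (merging duplicates).

((~u | ~s) | d)


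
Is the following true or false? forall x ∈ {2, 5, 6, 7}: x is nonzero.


Evaluate the predicate on each element: 2:True, 5:True, 6:True, 7:True.
Every element satisfies the predicate.

True


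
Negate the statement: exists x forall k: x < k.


Negation flips each quantifier (∀↔∃) and negates the inner predicate.
¬(exists x forall k: φ) = forall x exists k: ¬φ.

forall x exists k: ~(x < k)


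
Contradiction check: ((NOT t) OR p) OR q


Truth table over {p, q, t}:
p | q | t | φ
-------------
F | F | F | T
T | F | F | T
F | T | F | T
T | T | F | T
F | F | T | F
T | F | T | T
F | T | T | T
T | T | T | T
Satisfying assignment at row 1: p=F, q=F, t=F gives T.

No, it is not a contradiction.


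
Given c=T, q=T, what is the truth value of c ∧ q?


Conjunction is true only when both operands are true.
Substitute: c=T, q=T.
T ∧ T evaluates to T.

T


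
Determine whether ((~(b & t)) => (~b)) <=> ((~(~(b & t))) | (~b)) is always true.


Build the truth table over {b, t}:
b | t | φ
---------
False | False | True
True | False | True
False | True | True
True | True | True
Every row evaluates to true.

Yes, it is a tautology.


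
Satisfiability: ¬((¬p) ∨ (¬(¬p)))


Check all 2 assignments over {p}:
p | φ
-----
F | F
T | F
No assignment makes the formula true.

Unsatisfiable.


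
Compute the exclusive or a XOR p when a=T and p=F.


Exclusive or is true when exactly one operand is true.
Substitute: a=T, p=F.
T XOR F evaluates to T.

T


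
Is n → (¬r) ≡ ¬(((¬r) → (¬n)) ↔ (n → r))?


Compare truth tables:
n | r | φ | ψ
-------------
F | F | T | F
T | F | T | F
F | T | T | F
T | T | F | F
They differ at row 1 (n=F, r=F): φ=T but ψ=F.

No, they are not logically equivalent.


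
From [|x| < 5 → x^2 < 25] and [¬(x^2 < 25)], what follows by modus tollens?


Modus tollens: from (P → Q) and ¬Q, infer ¬P.
Q = 'x^2 < 25' is denied; since P → Q, P must also fail.

Not (|x| < 5).


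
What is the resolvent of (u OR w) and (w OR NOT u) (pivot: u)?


The clauses contain complementary literals u and NOTu.
Resolution eliminates this pair and disjoins the remaining literals (merging duplicates).

w


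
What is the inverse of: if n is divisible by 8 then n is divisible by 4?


The inverse of (P → Q) is (¬P → ¬Q). It is equivalent to the converse, not to the original.
Here P = 'n is divisible by 8' and Q = 'n is divisible by 4'.

If not (n is divisible by 8), then not (n is divisible by 4).


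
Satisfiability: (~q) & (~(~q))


Check all 2 assignments over {q}:
q | φ
-----
False | False
True | False
No assignment makes the formula true.

Unsatisfiable.


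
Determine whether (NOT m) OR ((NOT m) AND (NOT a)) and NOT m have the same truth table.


Compare truth tables:
a | m | φ | ψ
-------------
F | F | T | T
T | F | T | T
F | T | F | F
T | T | F | F
The columns φ and ψ agree on every row.

Yes, they are logically equivalent.


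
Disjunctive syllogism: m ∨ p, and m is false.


Disjunctive syllogism: from (P ∨ Q) and ¬P, infer Q.
One disjunct, 'm', is ruled out; the other must hold.

p


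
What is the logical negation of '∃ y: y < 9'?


¬(∀ x: φ) = ∃ x: ¬φ, and ¬(∃ x: φ) = ∀ x: ¬φ.
Apply to the existential statement.

∀ y: ¬(y < 9)


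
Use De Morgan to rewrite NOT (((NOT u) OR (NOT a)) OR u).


De Morgan: the negation of a disjunction is the conjunction of the negations.
Distribute NOT across OR, flipping it to AND, and negate each literal.

(u AND a) AND (NOT u)


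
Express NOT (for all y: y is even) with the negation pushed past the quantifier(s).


¬(for all x: φ) = there exists x: ¬φ, and ¬(there exists x: φ) = for all x: ¬φ.
Apply to the universal statement.

there exists y: NOT(y is even)


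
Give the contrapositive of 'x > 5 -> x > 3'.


The contrapositive of (P → Q) is (¬Q → ¬P); it is logically equivalent to the original.
Here P = 'x > 5' and Q = 'x > 3'.

If not (x > 3), then not (x > 5).


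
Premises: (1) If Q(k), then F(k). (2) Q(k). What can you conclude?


Modus ponens: from (P → Q) and P, infer Q.
P = 'Q(k)' is asserted, and P → Q holds, so Q follows.

F(k).


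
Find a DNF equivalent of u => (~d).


Step 1: Rewrite u → (¬d) as ¬u ∨ (¬d).

(~u) | (~d)


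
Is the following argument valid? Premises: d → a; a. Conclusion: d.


This is affirming the consequent (fallacy). There exist truth assignments where the premises are all true but the conclusion is false.

Invalid.


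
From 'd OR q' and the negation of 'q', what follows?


Disjunctive syllogism: from (P ∨ Q) and ¬P, infer Q.
One disjunct, 'q', is ruled out; the other must hold.

d


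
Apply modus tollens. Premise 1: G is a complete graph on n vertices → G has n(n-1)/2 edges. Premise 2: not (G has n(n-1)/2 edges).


Modus tollens: from (P → Q) and ¬Q, infer ¬P.
Q = 'G has n(n-1)/2 edges' is denied; since P → Q, P must also fail.

Not (G is a complete graph on n vertices).


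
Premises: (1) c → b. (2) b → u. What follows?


Hypothetical syllogism: from (P → Q) and (Q → R), infer (P → R).
Chain the two implications through the shared middle term 'b'.

c → u


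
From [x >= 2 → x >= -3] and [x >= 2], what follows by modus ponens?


Modus ponens: from (P → Q) and P, infer Q.
P = 'x >= 2' is asserted, and P → Q holds, so Q follows.

x >= -3.


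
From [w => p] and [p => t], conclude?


Hypothetical syllogism: from (P → Q) and (Q → R), infer (P → R).
Chain the two implications through the shared middle term 'p'.

w => t


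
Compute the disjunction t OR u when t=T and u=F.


Disjunction is false only when both operands are false.
Substitute: t=T, u=F.
T OR F evaluates to T.

T


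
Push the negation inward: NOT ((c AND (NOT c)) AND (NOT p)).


De Morgan: the negation of a conjunction is the disjunction of the negations.
Distribute NOT across AND, flipping it to OR, and negate each literal.

((NOT c) OR c) OR p


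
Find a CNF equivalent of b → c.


Step 1: Rewrite b → c as ¬b ∨ c.

(¬b) ∨ c


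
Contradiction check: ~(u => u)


Truth table over {u}:
u | φ
-----
False | False
True | False
Every row is false.

Yes, it is a contradiction.


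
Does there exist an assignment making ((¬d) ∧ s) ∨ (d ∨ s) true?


Search for a satisfying assignment over {d, s}.
Try d=T, s=F: the formula evaluates to T.
A satisfying assignment exists.

Satisfiable.


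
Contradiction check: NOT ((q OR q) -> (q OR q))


Truth table over {q}:
q | φ
-----
F | F
T | F
Every row is false.

Yes, it is a contradiction.


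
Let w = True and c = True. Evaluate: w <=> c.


Biconditional is true when both operands have the same truth value.
Substitute: w=True, c=True.
True <=> True evaluates to True.

True


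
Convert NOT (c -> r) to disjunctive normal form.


Step 1: Rewrite implication then negate: ¬(¬c ∨ r) = c ∧ ¬r.

c AND (NOT r)


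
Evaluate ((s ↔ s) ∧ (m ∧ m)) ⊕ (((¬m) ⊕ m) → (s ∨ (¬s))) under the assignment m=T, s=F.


Substitute m=T, s=F:
s ↔ s = F ↔ F = T
m ∧ m = T ∧ T = T
(s ↔ s) ∧ (m ∧ m) = T ∧ T = T
¬m = F
(¬m) ⊕ m = F ⊕ T = T
¬s = T
s ∨ (¬s) = F ∨ T = T
((¬m) ⊕ m) → (s ∨ (¬s)) = T → T = T
((s ↔ s) ∧ (m ∧ m)) ⊕ (((¬m) ⊕ m) → (s ∨ (¬s))) = T ⊕ T = F

F


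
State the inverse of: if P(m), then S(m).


The inverse of (P → Q) is (¬P → ¬Q). It is equivalent to the converse, not to the original.
Here P = 'P(m)' and Q = 'S(m)'.

If not (P(m)), then not (S(m)).


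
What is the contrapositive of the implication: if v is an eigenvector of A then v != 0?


The contrapositive of (P → Q) is (¬Q → ¬P); it is logically equivalent to the original.
Here P = 'v is an eigenvector of A' and Q = 'v != 0'.

If not (v != 0), then not (v is an eigenvector of A).


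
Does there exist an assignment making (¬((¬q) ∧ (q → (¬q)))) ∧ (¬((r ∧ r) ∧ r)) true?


Search for a satisfying assignment over {q, r}.
Try q=T, r=F: the formula evaluates to T.
A satisfying assignment exists.

Satisfiable.


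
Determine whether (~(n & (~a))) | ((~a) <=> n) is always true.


Build the truth table over {a, n}:
a | n | φ
---------
False | False | True
True | False | True
False | True | True
True | True | True
Every row evaluates to true.

Yes, it is a tautology.


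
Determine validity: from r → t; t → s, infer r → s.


This matches the form of hypothetical syllogism: the conclusion follows in every model of the premises.

Valid.


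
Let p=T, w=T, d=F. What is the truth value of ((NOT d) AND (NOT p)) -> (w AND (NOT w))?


Substitute p=T, w=T, d=F:
NOT d = T
NOT p = F
(NOT d) AND (NOT p) = T AND F = F
NOT w = F
w AND (NOT w) = T AND F = F
((NOT d) AND (NOT p)) -> (w AND (NOT w)) = F -> F = T

T


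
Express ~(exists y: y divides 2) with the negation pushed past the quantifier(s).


¬(forall x: φ) = exists x: ¬φ, and ¬(exists x: φ) = forall x: ¬φ.
Apply to the existential statement.

forall y: ~(y divides 2)


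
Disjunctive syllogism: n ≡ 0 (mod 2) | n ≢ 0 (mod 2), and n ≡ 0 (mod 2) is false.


Disjunctive syllogism: from (P ∨ Q) and ¬P, infer Q.
One disjunct, 'n ≡ 0 (mod 2)', is ruled out; the other must hold.

n ≢ 0 (mod 2)


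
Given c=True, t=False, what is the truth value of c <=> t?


Biconditional is true when both operands have the same truth value.
Substitute: c=True, t=False.
True <=> False evaluates to False.

False


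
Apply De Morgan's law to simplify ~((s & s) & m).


De Morgan: the negation of a conjunction is the disjunction of the negations.
Distribute ~ across &, flipping it to |, and negate each literal.

((~s) | (~s)) | (~m)


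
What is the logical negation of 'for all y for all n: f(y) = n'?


Negation flips each quantifier (∀↔∃) and negates the inner predicate.
¬(for all y for all n: φ) = there exists y there exists n: ¬φ.

there exists y there exists n: NOT(f(y) = n)


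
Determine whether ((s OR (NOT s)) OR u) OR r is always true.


Build the truth table over {r, s, u}:
r | s | u | φ
-------------
F | F | F | T
T | F | F | T
F | T | F | T
T | T | F | T
F | F | T | T
T | F | T | T
F | T | T | T
T | T | T | T
Every row evaluates to true.

Yes, it is a tautology.


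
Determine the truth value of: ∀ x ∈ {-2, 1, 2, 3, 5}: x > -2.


Evaluate the predicate on each element: -2:F, 1:T, 2:T, 3:T, 5:T.
Counterexample x = -2 fails the predicate.

F


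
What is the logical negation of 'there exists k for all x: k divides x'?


Negation flips each quantifier (∀↔∃) and negates the inner predicate.
¬(there exists k for all x: φ) = for all k there exists x: ¬φ.

for all k there exists x: NOT(k divides x)
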